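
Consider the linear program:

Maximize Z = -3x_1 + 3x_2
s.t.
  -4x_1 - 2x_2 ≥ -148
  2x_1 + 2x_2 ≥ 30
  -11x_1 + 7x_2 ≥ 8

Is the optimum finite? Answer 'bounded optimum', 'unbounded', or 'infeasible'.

From the feasible point (102/5, 166/5), moving in the direction (-2, 4) keeps every constraint satisfied while Z increases without bound.

unbounded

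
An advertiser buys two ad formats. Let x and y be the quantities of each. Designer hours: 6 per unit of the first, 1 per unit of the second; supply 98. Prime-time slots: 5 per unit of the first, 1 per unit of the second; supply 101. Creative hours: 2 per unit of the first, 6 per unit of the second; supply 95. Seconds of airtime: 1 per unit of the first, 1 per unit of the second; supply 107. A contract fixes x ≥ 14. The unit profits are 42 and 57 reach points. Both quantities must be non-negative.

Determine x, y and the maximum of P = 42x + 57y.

x = 29/2, y = 11, maximum P = 1236

Extreme points and P = 42x + 57y:
  (49/3, 0) → P = 686
  (14, 0) → P = 588
  (29/2, 11) → P = 1236
  (14, 67/6) → P = 2449/2

The binding constraints are 6x + y = 98 and 2x + 6y = 95.
Solving simultaneously gives x = 29/2, y = 11.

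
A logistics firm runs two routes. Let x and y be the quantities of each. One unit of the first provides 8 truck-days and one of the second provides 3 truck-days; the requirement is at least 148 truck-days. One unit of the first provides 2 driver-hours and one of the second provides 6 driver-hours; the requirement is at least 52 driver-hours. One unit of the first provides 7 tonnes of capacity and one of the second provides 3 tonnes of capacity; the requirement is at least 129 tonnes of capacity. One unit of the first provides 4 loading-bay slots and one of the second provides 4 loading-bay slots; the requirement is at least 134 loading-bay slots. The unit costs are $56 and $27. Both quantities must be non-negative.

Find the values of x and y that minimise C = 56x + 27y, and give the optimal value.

Feasible corners and C = 56x + 27y:
  (0, 148/3) → C = 1332
  (67/2, 0) → C = 1876
  (19/2, 24) → C = 1180
The feasible region is unbounded (it extends along (0, 1), (1, 0)), but C strictly increases along every unbounded feasible direction, so there is no improving ray and the minimum is attained at a vertex.

The optimum lies where 8x + 3y = 148 and 4x + 4y = 134.
Solving simultaneously gives x = 19/2, y = 24.

x = 19/2, y = 24, minimum C = 1180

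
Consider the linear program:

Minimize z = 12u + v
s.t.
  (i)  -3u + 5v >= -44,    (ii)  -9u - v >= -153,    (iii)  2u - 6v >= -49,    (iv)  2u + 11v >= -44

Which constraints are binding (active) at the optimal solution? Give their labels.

Feasible corners and z = 12u + v:
  (809/48, 21/16) → z = 3257/16
  (264/43, -220/43) → z = 2948/43
  (869/56, 747/56) → z = 11175/56
  (-803/34, 5/17) → z = -4813/17

The minimum is at (-803/34, 5/17). Substituting into each constraint, equality holds for (iii) and (iv); the remaining constraints have slack.

(iii) and (iv)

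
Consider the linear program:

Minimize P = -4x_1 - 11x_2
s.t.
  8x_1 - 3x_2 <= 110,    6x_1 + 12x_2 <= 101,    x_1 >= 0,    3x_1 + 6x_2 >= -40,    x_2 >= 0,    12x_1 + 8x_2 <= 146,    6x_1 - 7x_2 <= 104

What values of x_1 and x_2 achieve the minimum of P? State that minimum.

Corner points and P = -4x_1 - 11x_2:
  (0, 101/12) → P = -1111/12
  (59/6, 7/2) → P = -467/6
  (0, 0) → P = 0
  (73/6, 0) → P = -146/3

At the optimal vertex, 6x_1 + 12x_2 = 101 and x_1 = 0.
Solving simultaneously gives x_1 = 0, x_2 = 101/12.

x_1 = 0, x_2 = 101/12, minimum P = -1111/12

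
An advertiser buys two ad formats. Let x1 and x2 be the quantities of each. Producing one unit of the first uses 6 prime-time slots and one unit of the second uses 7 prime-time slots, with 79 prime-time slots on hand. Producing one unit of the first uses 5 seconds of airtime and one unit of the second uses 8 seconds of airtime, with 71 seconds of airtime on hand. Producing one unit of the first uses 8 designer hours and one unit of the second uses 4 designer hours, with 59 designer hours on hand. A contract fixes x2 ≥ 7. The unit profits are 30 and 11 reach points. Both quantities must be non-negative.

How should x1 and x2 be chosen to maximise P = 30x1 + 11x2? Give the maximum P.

x1 = 3, x2 = 7, maximum P = 167

Corner points and P = 30x1 + 11x2:
  (0, 71/8) → P = 781/8
  (0, 7) → P = 77
  (3, 7) → P = 167

The binding constraints are 5x1 + 8x2 = 71 and x2 = 7.
Solving simultaneously gives x1 = 3, x2 = 7.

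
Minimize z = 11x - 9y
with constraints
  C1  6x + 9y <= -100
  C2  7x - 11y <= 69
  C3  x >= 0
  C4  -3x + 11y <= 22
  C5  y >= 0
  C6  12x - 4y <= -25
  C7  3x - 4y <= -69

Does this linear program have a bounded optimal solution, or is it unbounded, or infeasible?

The boundaries 12x - 4y = -25 and 3x - 4y = -69 meet at (44/9, 251/12), but that point violates 6x + 9y ≤ -100. Every candidate vertex is excluded by some other constraint, so the feasible region is empty.

infeasible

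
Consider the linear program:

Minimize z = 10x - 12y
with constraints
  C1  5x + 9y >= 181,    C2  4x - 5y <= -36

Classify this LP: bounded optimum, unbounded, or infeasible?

unbounded

From the feasible point (581/61, 904/61), moving in the direction (-9, 5) keeps every constraint satisfied while z decreases without bound.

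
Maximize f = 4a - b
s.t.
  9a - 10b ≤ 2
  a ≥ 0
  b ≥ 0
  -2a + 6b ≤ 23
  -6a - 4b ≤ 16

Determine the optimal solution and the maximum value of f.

Feasible corners and f = 4a - b:
  (2/9, 0) → f = 8/9
  (121/17, 211/34) → f = 757/34
  (0, 0) → f = 0
  (0, 23/6) → f = -23/6

The optimum lies where 9a - 10b = 2 and -2a + 6b = 23.
Solving simultaneously gives a = 121/17, b = 211/34.

a = 121/17, b = 211/34, maximum f = 757/34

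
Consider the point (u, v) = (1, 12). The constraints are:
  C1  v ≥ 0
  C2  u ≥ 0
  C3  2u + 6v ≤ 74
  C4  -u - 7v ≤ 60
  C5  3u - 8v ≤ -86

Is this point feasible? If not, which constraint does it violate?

feasible

C1: 12 ≥ 0 ✓
C2: 1 ≥ 0 ✓
C3: 74 ≤ 74 ✓
C4: -85 ≤ 60 ✓
C5: -93 ≤ -86 ✓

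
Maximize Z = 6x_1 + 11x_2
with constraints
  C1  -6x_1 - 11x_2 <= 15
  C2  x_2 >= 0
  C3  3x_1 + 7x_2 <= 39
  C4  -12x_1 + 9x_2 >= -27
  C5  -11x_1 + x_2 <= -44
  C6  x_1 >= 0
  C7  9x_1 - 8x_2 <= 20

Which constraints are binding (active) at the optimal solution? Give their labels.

Corner points and Z = 6x_1 + 11x_2:
  (180/37, 129/37) → Z = 2499/37
  (347/80, 297/80) → Z = 5349/80
  (123/29, 77/29) → Z = 1585/29

The maximum is at (180/37, 129/37). Substituting into each constraint, equality holds for C3 and C4; the remaining constraints have slack.

C3 and C4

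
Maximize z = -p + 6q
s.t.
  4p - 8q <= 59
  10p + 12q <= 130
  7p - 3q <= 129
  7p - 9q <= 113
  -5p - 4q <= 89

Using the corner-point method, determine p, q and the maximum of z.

Corner points and z = -p + 6q:
  (437/32, -35/64) → z = -271/16
  (-17/2, -93/8) → z = -245/4
  (-397/5, 77) → z = 2707/5

p = -397/5, q = 77, maximum z = 2707/5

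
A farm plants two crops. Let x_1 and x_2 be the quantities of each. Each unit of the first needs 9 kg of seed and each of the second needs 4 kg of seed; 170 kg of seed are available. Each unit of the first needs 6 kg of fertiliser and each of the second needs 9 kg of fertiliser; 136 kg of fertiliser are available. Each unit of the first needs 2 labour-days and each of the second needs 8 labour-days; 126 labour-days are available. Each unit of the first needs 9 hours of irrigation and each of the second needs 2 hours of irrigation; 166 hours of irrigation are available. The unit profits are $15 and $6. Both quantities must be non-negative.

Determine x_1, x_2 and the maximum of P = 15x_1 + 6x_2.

Vertices and P = 15x_1 + 6x_2:
  (0, 0) → P = 0
  (0, 136/9) → P = 272/3
  (166/9, 0) → P = 830/3
  (986/57, 68/19) → P = 5338/19
  (18, 2) → P = 282

The optimum lies where 9x_1 + 4x_2 = 170 and 9x_1 + 2x_2 = 166.
Solving simultaneously gives x_1 = 18, x_2 = 2.

x_1 = 18, x_2 = 2, maximum P = 282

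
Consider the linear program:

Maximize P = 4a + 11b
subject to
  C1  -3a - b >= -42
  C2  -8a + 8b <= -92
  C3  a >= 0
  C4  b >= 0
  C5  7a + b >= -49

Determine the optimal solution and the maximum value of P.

a = 107/8, b = 15/8, maximum P = 593/8

Vertices and P = 4a + 11b:
  (107/8, 15/8) → P = 593/8
  (14, 0) → P = 56
  (23/2, 0) → P = 46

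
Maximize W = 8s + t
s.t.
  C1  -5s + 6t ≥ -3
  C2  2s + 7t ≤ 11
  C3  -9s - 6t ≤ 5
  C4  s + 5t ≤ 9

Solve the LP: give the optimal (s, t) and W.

s = 87/47, t = 49/47, maximum W = 745/47

Extreme points and W = 8s + t:
  (87/47, 49/47) → W = 745/47
  (-1/7, -13/21) → W = -37/21
  (-101/51, 109/51) → W = -233/17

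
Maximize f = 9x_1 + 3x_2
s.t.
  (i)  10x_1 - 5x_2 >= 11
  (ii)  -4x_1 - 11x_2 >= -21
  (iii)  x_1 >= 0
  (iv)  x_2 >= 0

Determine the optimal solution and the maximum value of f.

x_1 = 21/4, x_2 = 0, maximum f = 189/4

Corner points and f = 9x_1 + 3x_2:
  (113/65, 83/65) → f = 1266/65
  (11/10, 0) → f = 99/10
  (21/4, 0) → f = 189/4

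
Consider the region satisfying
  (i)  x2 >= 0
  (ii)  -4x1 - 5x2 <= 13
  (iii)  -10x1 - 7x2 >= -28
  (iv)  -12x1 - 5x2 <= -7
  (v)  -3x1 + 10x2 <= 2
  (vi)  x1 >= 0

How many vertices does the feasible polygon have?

4

Pairwise boundary intersections that survive every other constraint:
  (14/5, 0)
  (7/12, 0)
  (266/121, 104/121)
  (4/9, 1/3)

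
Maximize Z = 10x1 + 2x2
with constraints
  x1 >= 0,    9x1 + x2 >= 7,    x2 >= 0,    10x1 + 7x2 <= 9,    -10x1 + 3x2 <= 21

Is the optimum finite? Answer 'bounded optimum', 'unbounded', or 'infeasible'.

Corner points and Z = 10x1 + 2x2:
  (7/9, 0) → Z = 70/9
  (40/53, 11/53) → Z = 422/53
  (9/10, 0) → Z = 9
The feasible region has finitely many vertices and no improving ray; the maximum is 9 at (9/10, 0).

bounded optimum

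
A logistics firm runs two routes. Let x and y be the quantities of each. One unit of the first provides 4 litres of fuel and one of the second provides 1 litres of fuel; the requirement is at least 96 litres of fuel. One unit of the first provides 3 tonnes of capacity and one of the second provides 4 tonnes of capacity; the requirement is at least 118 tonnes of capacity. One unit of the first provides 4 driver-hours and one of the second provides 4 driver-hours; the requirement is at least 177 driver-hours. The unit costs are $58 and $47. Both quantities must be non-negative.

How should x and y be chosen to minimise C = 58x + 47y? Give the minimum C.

x = 69/4, y = 27, minimum C = 4539/2

Vertices and C = 58x + 47y:
  (0, 96) → C = 4512
  (177/4, 0) → C = 5133/2
  (69/4, 27) → C = 4539/2
The feasible region is unbounded (it extends along (0, 1), (1, 0)), but C strictly increases along every unbounded feasible direction, so there is no improving ray and the minimum is attained at a vertex.

At the optimal vertex, 4x + y = 96 and 4x + 4y = 177.
Solving simultaneously gives x = 69/4, y = 27.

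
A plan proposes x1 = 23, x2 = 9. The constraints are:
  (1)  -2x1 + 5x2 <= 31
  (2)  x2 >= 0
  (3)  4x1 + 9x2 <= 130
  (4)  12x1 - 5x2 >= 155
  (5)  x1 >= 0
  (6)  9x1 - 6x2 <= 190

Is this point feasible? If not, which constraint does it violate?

Constraint (3): 4x1 + 9x2 = 173, which is not ≤ 130. All other constraints are satisfied.

not feasible — violates (3)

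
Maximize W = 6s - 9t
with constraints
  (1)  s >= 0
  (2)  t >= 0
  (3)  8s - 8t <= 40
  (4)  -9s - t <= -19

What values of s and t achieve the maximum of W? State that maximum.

s = 5, t = 0, maximum W = 30

The feasible region is unbounded (it extends along (0, 1), (1, 1)), but W strictly decreases along every unbounded feasible direction, so there is no improving ray and the maximum is attained at a vertex.

The binding constraints are t = 0 and 8s - 8t = 40.
Solving simultaneously gives s = 5, t = 0.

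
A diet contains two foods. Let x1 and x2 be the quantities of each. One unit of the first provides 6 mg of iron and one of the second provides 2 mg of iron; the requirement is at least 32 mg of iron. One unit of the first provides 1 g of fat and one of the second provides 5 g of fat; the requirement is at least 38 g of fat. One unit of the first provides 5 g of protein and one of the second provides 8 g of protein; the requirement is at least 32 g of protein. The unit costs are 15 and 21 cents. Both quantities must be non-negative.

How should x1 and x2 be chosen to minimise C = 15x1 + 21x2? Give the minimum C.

x1 = 3, x2 = 7, minimum C = 192

Extreme points and C = 15x1 + 21x2:
  (0, 16) → C = 336
  (38, 0) → C = 570
  (3, 7) → C = 192
The feasible region is unbounded (it extends along (0, 1), (1, 0)), but C strictly increases along every unbounded feasible direction, so there is no improving ray and the minimum is attained at a vertex.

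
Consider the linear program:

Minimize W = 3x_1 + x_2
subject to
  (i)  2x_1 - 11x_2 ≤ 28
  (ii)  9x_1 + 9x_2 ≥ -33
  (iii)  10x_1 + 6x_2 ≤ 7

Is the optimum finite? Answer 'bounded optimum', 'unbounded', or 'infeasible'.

From the feasible point (-37/39, -106/39), moving in the direction (-9, 9) keeps every constraint satisfied while W decreases without bound.

unbounded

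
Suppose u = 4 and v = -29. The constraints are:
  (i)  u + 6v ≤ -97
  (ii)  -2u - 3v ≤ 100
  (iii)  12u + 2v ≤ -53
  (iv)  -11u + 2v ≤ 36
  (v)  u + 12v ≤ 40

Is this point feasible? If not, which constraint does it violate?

not feasible — violates (iii)

Constraint (iii): 12u + 2v = -10, which is not ≤ -53. All other constraints are satisfied.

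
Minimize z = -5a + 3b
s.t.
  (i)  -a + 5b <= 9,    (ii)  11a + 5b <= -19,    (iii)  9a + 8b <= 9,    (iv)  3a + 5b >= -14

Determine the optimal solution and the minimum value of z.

a = -5/8, b = -97/40, minimum z = -83/20

Corner points and z = -5a + 3b:
  (-7/3, 4/3) → z = 47/3
  (-23/4, 13/20) → z = 307/10
  (-5/8, -97/40) → z = -83/20

At the optimal vertex, 11a + 5b = -19 and 3a + 5b = -14.
Solving simultaneously gives a = -5/8, b = -97/40.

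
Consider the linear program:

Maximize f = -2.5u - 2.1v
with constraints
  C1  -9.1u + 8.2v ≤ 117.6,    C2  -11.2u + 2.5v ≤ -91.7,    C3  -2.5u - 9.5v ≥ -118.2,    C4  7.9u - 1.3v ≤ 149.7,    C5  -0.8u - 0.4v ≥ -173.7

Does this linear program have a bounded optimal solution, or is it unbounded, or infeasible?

unbounded

From the feasible point (23333/2253, 109459/11265), moving in the direction (-2.5, -11.2) keeps every constraint satisfied while f increases without bound.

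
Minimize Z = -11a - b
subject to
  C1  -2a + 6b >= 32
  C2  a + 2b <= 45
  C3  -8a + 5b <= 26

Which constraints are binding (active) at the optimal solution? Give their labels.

Corner points and Z = -11a - b:
  (103/5, 61/5) → Z = -1194/5
  (2/19, 102/19) → Z = -124/19
  (173/21, 386/21) → Z = -109

The minimum is at (103/5, 61/5). Substituting into each constraint, equality holds for C1 and C2; the remaining constraints have slack.

C1 and C2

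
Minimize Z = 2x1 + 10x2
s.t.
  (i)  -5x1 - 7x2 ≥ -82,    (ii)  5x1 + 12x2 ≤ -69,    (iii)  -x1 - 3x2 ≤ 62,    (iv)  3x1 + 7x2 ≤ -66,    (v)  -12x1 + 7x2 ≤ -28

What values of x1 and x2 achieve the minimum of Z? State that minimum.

x1 = 85, x2 = -49, minimum Z = -320

Extreme points and Z = 2x1 + 10x2:
  (85, -49) → Z = -320
  (74, -288/7) → Z = -1844/7
  (-350/43, -772/43) → Z = -8420/43
  (-38/15, -292/35) → Z = -9292/105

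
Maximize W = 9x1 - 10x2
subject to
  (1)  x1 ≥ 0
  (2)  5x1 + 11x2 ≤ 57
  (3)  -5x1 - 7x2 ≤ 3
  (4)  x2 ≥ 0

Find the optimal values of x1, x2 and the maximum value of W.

x1 = 57/5, x2 = 0, maximum W = 513/5

Vertices and W = 9x1 - 10x2:
  (0, 57/11) → W = -570/11
  (0, 0) → W = 0
  (57/5, 0) → W = 513/5

At the optimal vertex, 5x1 + 11x2 = 57 and x2 = 0.
Solving simultaneously gives x1 = 57/5, x2 = 0.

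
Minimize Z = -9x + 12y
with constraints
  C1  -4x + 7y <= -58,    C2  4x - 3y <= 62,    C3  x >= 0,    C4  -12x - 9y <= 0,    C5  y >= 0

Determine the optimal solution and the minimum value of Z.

Extreme points and Z = -9x + 12y:
  (65/4, 1) → Z = -537/4
  (29/2, 0) → Z = -261/2
  (31/2, 0) → Z = -279/2

x = 31/2, y = 0, minimum Z = -279/2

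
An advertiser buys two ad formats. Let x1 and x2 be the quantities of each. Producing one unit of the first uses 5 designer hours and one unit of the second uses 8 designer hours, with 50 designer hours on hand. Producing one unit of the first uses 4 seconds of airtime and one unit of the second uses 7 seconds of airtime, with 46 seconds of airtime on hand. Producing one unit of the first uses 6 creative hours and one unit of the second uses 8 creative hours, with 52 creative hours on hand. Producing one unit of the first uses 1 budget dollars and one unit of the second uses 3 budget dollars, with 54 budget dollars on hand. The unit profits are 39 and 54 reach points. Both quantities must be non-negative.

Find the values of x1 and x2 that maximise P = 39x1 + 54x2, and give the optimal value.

Vertices and P = 39x1 + 54x2:
  (0, 0) → P = 0
  (0, 25/4) → P = 675/2
  (26/3, 0) → P = 338
  (2, 5) → P = 348

The optimum lies where 5x1 + 8x2 = 50 and 6x1 + 8x2 = 52.
Solving simultaneously gives x1 = 2, x2 = 5.

x1 = 2, x2 = 5, maximum P = 348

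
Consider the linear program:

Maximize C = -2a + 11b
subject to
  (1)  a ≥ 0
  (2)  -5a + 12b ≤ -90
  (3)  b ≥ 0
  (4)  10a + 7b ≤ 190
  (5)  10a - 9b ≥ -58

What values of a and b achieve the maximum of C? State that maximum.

a = 582/31, b = 10/31, maximum C = -34

Vertices and C = -2a + 11b:
  (18, 0) → C = -36
  (582/31, 10/31) → C = -34
  (19, 0) → C = -38

The binding constraints are -5a + 12b = -90 and 10a + 7b = 190.
Solving simultaneously gives a = 582/31, b = 10/31.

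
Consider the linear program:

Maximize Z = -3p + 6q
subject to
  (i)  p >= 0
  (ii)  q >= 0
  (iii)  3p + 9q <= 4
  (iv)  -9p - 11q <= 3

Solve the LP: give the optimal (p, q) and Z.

p = 0, q = 4/9, maximum Z = 8/3

Corner points and Z = -3p + 6q:
  (0, 0) → Z = 0
  (0, 4/9) → Z = 8/3
  (4/3, 0) → Z = -4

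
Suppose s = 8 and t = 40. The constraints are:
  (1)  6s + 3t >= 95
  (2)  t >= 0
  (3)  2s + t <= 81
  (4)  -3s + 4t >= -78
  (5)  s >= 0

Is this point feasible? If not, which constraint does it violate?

(1): 168 ≥ 95 ✓
(2): 40 ≥ 0 ✓
(3): 56 ≤ 81 ✓
(4): 136 ≥ -78 ✓
(5): 8 ≥ 0 ✓

feasible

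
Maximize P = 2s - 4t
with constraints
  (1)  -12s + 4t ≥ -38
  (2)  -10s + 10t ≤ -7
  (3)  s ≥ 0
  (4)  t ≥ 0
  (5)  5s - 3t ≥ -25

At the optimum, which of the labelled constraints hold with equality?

Extreme points and P = 2s - 4t:
  (22/5, 37/10) → P = -6
  (19/6, 0) → P = 19/3
  (7/10, 0) → P = 7/5

The maximum is at (19/6, 0). Substituting into each constraint, equality holds for (1) and (4); the remaining constraints have slack.

(1) and (4)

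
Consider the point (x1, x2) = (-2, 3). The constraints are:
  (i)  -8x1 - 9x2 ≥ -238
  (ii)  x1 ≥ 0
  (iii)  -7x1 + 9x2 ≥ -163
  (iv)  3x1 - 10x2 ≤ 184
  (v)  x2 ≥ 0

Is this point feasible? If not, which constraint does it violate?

not feasible — violates (ii)

Constraint (ii): x1 = -2, which is not ≥ 0. All other constraints are satisfied.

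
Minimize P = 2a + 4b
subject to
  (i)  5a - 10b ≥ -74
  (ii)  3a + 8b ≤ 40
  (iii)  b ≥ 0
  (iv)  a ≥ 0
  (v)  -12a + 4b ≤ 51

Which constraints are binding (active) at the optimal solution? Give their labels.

(iii) and (iv)

Vertices and P = 2a + 4b:
  (40/3, 0) → P = 80/3
  (0, 5) → P = 20
  (0, 0) → P = 0

The minimum is at (0, 0). Substituting into each constraint, equality holds for (iii) and (iv); the remaining constraints have slack.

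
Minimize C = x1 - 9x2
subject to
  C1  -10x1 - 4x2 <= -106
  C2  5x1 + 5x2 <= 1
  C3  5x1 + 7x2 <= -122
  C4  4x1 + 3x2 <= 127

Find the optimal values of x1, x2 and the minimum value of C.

The feasible region is unbounded (it extends along (2, -5), (3, -4)), but C strictly increases along every unbounded feasible direction, so there is no improving ray and the minimum is attained at a vertex.

The optimum lies where -10x1 - 4x2 = -106 and 5x1 + 7x2 = -122.
Solving simultaneously gives x1 = 123/5, x2 = -35.

x1 = 123/5, x2 = -35, minimum C = 1698/5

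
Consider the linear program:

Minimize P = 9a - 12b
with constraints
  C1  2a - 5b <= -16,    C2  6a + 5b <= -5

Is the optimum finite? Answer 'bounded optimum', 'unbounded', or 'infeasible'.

unbounded

From the feasible point (-21/8, 43/20), moving in the direction (-5, 6) keeps every constraint satisfied while P decreases without bound.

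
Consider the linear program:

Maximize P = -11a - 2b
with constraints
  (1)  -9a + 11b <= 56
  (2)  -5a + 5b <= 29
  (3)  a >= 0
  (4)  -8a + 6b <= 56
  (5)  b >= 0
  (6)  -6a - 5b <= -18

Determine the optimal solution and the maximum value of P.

Feasible corners and P = -11a - 2b:
  (0, 56/11) → P = -112/11
  (0, 18/5) → P = -36/5
  (3, 0) → P = -33
The feasible region is unbounded (it extends along (11, 9), (1, 0)), but P strictly decreases along every unbounded feasible direction, so there is no improving ray and the maximum is attained at a vertex.

At the optimal vertex, a = 0 and -6a - 5b = -18.
Solving simultaneously gives a = 0, b = 18/5.

a = 0, b = 18/5, maximum P = -36/5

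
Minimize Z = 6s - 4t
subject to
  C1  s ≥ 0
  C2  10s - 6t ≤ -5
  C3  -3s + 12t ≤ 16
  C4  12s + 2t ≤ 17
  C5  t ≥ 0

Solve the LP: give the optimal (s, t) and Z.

Extreme points and Z = 6s - 4t:
  (0, 5/6) → Z = -10/3
  (0, 4/3) → Z = -16/3
  (6/17, 145/102) → Z = -182/51

s = 0, t = 4/3, minimum Z = -16/3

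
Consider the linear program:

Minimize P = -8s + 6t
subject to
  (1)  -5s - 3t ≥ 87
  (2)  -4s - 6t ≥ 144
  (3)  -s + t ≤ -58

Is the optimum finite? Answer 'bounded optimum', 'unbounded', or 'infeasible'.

unbounded

From the feasible point (87/8, -377/8), moving in the direction (3, -5) keeps every constraint satisfied while P decreases without bound.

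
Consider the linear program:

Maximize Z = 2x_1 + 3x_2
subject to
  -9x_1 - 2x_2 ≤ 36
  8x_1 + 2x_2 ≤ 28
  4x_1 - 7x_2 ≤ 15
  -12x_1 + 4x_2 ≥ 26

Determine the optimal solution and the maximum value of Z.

Extreme points and Z = 2x_1 + 3x_2:
  (-64, 270) → Z = 682
  (-49/15, -33/10) → Z = -493/30
  (15/14, 68/7) → Z = 219/7

The binding constraints are -9x_1 - 2x_2 = 36 and 8x_1 + 2x_2 = 28.
Solving simultaneously gives x_1 = -64, x_2 = 270.

x_1 = -64, x_2 = 270, maximum Z = 682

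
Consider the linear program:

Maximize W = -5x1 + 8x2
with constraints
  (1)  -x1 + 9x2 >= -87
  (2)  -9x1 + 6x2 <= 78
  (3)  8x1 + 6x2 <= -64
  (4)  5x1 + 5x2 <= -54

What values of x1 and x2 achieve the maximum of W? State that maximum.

Corner points and W = -5x1 + 8x2:
  (-408/25, -287/25) → W = -256/25
  (-51/50, -489/50) → W = -3657/50
  (-238/25, -32/25) → W = 934/25

At the optimal vertex, -9x1 + 6x2 = 78 and 5x1 + 5x2 = -54.
Solving simultaneously gives x1 = -238/25, x2 = -32/25.

x1 = -238/25, x2 = -32/25, maximum W = 934/25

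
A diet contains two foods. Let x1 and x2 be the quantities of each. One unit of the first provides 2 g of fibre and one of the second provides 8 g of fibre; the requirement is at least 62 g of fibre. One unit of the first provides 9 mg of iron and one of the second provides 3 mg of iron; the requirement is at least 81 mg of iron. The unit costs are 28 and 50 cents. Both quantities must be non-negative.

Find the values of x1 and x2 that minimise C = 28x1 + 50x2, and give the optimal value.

Feasible corners and C = 28x1 + 50x2:
  (0, 27) → C = 1350
  (31, 0) → C = 868
  (7, 6) → C = 496
The feasible region is unbounded (it extends along (0, 1), (1, 0)), but C strictly increases along every unbounded feasible direction, so there is no improving ray and the minimum is attained at a vertex.

x1 = 7, x2 = 6, minimum C = 496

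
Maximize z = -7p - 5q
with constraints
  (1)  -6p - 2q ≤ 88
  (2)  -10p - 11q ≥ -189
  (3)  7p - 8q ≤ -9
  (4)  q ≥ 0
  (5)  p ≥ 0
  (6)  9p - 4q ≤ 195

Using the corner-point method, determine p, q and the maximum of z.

p = 0, q = 9/8, maximum z = -45/8

Vertices and z = -7p - 5q:
  (9, 9) → z = -108
  (0, 189/11) → z = -945/11
  (0, 9/8) → z = -45/8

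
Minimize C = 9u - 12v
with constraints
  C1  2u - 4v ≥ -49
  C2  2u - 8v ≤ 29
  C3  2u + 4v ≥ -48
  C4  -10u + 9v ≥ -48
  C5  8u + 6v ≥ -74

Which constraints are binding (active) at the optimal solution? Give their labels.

C1 and C5

Corner points and C = 9u - 12v:
  (633/22, 293/11) → C = -1335/22
  (-295/22, 61/11) → C = -4119/22
  (123/62, -97/31) → C = 3435/62
  (-11/2, -5) → C = 21/2

The minimum is at (-295/22, 61/11). Substituting into each constraint, equality holds for C1 and C5; the remaining constraints have slack.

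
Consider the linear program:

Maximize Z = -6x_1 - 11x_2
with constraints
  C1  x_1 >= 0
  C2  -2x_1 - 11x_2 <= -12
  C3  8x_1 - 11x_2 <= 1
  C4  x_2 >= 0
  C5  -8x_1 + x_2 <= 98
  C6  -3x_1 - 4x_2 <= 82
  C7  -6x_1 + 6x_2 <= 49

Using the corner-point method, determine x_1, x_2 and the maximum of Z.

Corner points and Z = -6x_1 - 11x_2:
  (0, 12/11) → Z = -12
  (0, 49/6) → Z = -539/6
  (13/10, 47/55) → Z = -86/5
The feasible region is unbounded (it extends along (1, 1), (11, 8)), but Z strictly decreases along every unbounded feasible direction, so there is no improving ray and the maximum is attained at a vertex.

The optimum lies where x_1 = 0 and -2x_1 - 11x_2 = -12.
Solving simultaneously gives x_1 = 0, x_2 = 12/11.

x_1 = 0, x_2 = 12/11, maximum Z = -12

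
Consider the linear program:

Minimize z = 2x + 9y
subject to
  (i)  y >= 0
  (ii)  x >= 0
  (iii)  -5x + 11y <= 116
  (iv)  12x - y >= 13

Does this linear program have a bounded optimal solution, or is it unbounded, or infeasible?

Corner points and z = 2x + 9y:
  (13/12, 0) → z = 13/6
  (259/127, 1457/127) → z = 13631/127
The feasible region has finitely many vertices and no improving ray; the minimum is 13/6 at (13/12, 0).

bounded optimum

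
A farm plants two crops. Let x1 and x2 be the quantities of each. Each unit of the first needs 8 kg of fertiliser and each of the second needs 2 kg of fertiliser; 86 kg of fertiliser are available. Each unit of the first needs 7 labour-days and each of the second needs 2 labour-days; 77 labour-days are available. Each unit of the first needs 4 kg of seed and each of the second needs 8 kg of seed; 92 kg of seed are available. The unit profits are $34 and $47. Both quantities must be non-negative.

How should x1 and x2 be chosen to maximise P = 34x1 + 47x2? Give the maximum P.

x1 = 9, x2 = 7, maximum P = 635

Feasible corners and P = 34x1 + 47x2:
  (0, 0) → P = 0
  (0, 23/2) → P = 1081/2
  (43/4, 0) → P = 731/2
  (9, 7) → P = 635

The optimum lies where 8x1 + 2x2 = 86 and 7x1 + 2x2 = 77.
Solving simultaneously gives x1 = 9, x2 = 7.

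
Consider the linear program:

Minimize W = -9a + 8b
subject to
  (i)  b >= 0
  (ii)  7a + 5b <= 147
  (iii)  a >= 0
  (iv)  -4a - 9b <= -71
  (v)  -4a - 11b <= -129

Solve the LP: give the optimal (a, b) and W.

a = 324/19, b = 105/19, minimum W = -2076/19

Corner points and W = -9a + 8b:
  (0, 147/5) → W = 1176/5
  (324/19, 105/19) → W = -2076/19
  (0, 129/11) → W = 1032/11

At the optimal vertex, 7a + 5b = 147 and -4a - 11b = -129.
Solving simultaneously gives a = 324/19, b = 105/19.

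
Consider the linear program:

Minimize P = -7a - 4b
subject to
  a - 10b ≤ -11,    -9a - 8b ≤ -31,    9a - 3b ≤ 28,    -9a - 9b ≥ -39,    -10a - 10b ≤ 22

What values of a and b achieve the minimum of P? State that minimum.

Vertices and P = -7a - 4b:
  (111/49, 65/49) → P = -1037/49
  (97/33, 46/33) → P = -863/33
  (-11/3, 8) → P = -19/3

The binding constraints are a - 10b = -11 and -9a - 9b = -39.
Solving simultaneously gives a = 97/33, b = 46/33.

a = 97/33, b = 46/33, minimum P = -863/33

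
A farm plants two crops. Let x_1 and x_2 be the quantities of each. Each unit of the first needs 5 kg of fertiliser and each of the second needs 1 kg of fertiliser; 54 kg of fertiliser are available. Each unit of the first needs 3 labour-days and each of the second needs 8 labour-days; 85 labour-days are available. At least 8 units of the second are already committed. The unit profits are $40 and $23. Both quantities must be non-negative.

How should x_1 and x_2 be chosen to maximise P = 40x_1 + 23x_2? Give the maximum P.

At the optimal vertex, 3x_1 + 8x_2 = 85 and x_2 = 8.
Solving simultaneously gives x_1 = 7, x_2 = 8.

x_1 = 7, x_2 = 8, maximum P = 464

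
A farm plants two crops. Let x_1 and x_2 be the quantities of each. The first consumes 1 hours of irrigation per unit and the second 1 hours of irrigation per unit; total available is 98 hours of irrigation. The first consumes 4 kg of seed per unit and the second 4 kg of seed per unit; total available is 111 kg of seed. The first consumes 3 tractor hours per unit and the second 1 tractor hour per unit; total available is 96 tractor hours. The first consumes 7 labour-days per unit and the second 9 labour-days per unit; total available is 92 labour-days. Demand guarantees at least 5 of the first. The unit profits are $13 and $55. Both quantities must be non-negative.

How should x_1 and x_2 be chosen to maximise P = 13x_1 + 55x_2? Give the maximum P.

x_1 = 5, x_2 = 19/3, maximum P = 1240/3

Corner points and P = 13x_1 + 55x_2:
  (92/7, 0) → P = 1196/7
  (5, 0) → P = 65
  (5, 19/3) → P = 1240/3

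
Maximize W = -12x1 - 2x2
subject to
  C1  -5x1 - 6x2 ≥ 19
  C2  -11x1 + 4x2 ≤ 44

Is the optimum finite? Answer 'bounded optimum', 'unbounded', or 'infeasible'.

unbounded

From the feasible point (-170/43, 11/86), moving in the direction (-4, -11) keeps every constraint satisfied while W increases without bound.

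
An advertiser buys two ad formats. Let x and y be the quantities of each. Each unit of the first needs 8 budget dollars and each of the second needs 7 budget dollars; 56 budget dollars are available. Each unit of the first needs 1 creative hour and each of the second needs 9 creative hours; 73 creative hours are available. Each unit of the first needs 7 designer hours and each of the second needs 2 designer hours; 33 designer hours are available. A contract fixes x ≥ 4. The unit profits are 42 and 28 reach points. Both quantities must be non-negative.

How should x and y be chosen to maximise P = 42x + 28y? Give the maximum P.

Feasible corners and P = 42x + 28y:
  (33/7, 0) → P = 198
  (4, 0) → P = 168
  (4, 5/2) → P = 238

x = 4, y = 5/2, maximum P = 238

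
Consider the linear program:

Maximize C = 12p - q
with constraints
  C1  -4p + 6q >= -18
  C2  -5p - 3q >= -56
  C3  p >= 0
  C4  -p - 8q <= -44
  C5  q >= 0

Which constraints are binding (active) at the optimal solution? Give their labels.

Feasible corners and C = 12p - q:
  (0, 56/3) → C = -56/3
  (316/37, 164/37) → C = 3628/37
  (0, 11/2) → C = -11/2

The maximum is at (316/37, 164/37). Substituting into each constraint, equality holds for C2 and C4; the remaining constraints have slack.

C2 and C4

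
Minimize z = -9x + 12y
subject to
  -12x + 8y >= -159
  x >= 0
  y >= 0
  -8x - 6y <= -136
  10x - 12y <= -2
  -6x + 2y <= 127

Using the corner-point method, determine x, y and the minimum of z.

The feasible region is unbounded (it extends along (2, 3), (1, 3)), but z strictly increases along every unbounded feasible direction, so there is no improving ray and the minimum is attained at a vertex.

At the optimal vertex, -8x - 6y = -136 and 10x - 12y = -2.
Solving simultaneously gives x = 135/13, y = 344/39.

x = 135/13, y = 344/39, minimum z = 161/13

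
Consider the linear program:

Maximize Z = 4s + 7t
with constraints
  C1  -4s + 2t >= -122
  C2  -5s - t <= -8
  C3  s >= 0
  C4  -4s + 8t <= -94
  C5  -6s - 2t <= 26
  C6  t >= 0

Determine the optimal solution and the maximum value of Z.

Extreme points and Z = 4s + 7t:
  (197/6, 14/3) → Z = 164
  (61/2, 0) → Z = 122
  (47/2, 0) → Z = 94

At the optimal vertex, -4s + 2t = -122 and -4s + 8t = -94.
Solving simultaneously gives s = 197/6, t = 14/3.

s = 197/6, t = 14/3, maximum Z = 164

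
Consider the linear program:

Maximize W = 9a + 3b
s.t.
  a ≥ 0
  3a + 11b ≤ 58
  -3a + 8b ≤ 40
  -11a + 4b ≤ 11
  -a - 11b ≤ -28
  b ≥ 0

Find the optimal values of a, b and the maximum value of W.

a = 15, b = 13/11, maximum W = 1524/11

Vertices and W = 9a + 3b:
  (0, 11/4) → W = 33/4
  (0, 28/11) → W = 84/11
  (111/133, 671/133) → W = 3012/133
  (15, 13/11) → W = 1524/11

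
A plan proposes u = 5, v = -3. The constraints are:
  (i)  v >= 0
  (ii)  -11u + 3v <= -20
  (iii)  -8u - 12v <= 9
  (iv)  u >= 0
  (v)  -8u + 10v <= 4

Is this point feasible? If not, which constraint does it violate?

not feasible — violates (i)

Constraint (i): v = -3, which is not ≥ 0. All other constraints are satisfied.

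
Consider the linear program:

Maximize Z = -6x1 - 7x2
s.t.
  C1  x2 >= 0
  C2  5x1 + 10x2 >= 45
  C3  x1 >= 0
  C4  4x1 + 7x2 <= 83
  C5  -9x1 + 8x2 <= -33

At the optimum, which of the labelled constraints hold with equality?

Feasible corners and Z = -6x1 - 7x2:
  (9, 0) → Z = -54
  (83/4, 0) → Z = -249/2
  (69/13, 24/13) → Z = -582/13
  (179/19, 123/19) → Z = -1935/19

The maximum is at (69/13, 24/13). Substituting into each constraint, equality holds for C2 and C5; the remaining constraints have slack.

C2 and C5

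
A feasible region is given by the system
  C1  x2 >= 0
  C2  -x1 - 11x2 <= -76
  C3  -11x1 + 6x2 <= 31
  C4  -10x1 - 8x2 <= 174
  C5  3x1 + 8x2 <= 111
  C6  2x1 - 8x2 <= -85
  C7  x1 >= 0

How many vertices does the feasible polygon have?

Pairwise boundary intersections that survive every other constraint:
  (209/53, 657/53)
  (131/38, 873/76)
  (26/5, 477/40)

3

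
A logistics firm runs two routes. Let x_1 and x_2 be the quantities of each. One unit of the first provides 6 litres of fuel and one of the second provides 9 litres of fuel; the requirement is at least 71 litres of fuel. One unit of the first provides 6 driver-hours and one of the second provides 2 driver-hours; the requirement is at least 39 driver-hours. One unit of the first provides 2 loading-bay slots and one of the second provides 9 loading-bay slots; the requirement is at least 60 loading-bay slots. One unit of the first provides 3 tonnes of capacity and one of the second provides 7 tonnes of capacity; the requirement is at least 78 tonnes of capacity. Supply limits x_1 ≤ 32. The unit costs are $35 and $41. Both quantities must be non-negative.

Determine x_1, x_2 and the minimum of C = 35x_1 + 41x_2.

Corner points and C = 35x_1 + 41x_2:
  (0, 39/2) → C = 1599/2
  (30, 0) → C = 1050
  (32, 0) → C = 1120
  (13/4, 39/4) → C = 1027/2
  (282/13, 24/13) → C = 10854/13
The feasible region is unbounded (it extends along (0, 1)), but C strictly increases along every unbounded feasible direction, so there is no improving ray and the minimum is attained at a vertex.

The optimum lies where 6x_1 + 2x_2 = 39 and 3x_1 + 7x_2 = 78.
Solving simultaneously gives x_1 = 13/4, x_2 = 39/4.

x_1 = 13/4, x_2 = 39/4, minimum C = 1027/2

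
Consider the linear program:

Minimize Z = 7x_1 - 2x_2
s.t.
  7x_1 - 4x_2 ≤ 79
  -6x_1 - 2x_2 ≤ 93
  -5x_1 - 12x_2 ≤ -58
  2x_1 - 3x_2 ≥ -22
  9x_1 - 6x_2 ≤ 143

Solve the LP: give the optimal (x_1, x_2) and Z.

x_1 = -30/13, x_2 = 226/39, minimum Z = -1082/39

Extreme points and Z = 7x_1 - 2x_2:
  (295/26, 11/104) → Z = 4119/52
  (25, 24) → Z = 127
  (-30/13, 226/39) → Z = -1082/39

At the optimal vertex, -5x_1 - 12x_2 = -58 and 2x_1 - 3x_2 = -22.
Solving simultaneously gives x_1 = -30/13, x_2 = 226/39.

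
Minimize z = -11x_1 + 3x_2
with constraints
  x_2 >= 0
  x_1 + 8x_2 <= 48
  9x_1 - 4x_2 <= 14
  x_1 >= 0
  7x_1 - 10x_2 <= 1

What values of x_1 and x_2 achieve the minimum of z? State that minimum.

x_1 = 4, x_2 = 11/2, minimum z = -55/2

Corner points and z = -11x_1 + 3x_2:
  (0, 0) → z = 0
  (1/7, 0) → z = -11/7
  (4, 11/2) → z = -55/2
  (0, 6) → z = 18
  (68/31, 89/62) → z = -1229/62

The binding constraints are x_1 + 8x_2 = 48 and 9x_1 - 4x_2 = 14.
Solving simultaneously gives x_1 = 4, x_2 = 11/2.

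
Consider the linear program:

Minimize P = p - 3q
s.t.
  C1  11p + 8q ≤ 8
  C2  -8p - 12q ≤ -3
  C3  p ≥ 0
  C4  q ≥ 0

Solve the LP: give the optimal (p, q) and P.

p = 0, q = 1, minimum P = -3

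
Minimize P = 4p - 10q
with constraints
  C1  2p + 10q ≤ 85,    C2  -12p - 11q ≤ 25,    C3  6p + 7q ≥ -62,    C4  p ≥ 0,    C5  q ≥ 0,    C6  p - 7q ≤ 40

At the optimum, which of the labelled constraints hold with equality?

C1 and C4

Extreme points and P = 4p - 10q:
  (0, 17/2) → P = -85
  (995/24, 5/24) → P = 655/4
  (0, 0) → P = 0
  (40, 0) → P = 160

The minimum is at (0, 17/2). Substituting into each constraint, equality holds for C1 and C4; the remaining constraints have slack.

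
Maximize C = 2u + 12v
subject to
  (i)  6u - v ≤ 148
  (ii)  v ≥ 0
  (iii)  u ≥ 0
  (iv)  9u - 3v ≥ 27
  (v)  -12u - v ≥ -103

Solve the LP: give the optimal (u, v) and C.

u = 112/15, v = 67/5, maximum C = 2636/15

Feasible corners and C = 2u + 12v:
  (3, 0) → C = 6
  (103/12, 0) → C = 103/6
  (112/15, 67/5) → C = 2636/15

The binding constraints are 9u - 3v = 27 and -12u - v = -103.
Solving simultaneously gives u = 112/15, v = 67/5.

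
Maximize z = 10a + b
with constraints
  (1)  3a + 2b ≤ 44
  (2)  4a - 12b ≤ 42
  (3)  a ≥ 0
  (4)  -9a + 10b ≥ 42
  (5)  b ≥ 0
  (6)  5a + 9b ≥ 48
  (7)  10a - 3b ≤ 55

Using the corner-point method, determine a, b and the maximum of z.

Feasible corners and z = 10a + b:
  (0, 22) → z = 22
  (89/12, 87/8) → z = 2041/24
  (0, 16/3) → z = 16/3
  (102/131, 642/131) → z = 1662/131

At the optimal vertex, 3a + 2b = 44 and -9a + 10b = 42.
Solving simultaneously gives a = 89/12, b = 87/8.

a = 89/12, b = 87/8, maximum z = 2041/24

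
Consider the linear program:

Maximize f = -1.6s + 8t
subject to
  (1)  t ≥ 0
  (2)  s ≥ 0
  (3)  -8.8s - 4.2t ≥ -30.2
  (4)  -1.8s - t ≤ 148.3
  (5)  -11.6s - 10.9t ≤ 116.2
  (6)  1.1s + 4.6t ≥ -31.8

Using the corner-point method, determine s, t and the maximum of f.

Corner points and f = -1.6s + 8t:
  (0, 0) → f = 0
  (151/44, 0) → f = -302/55
  (0, 151/21) → f = 1208/21

The optimum lies where s = 0 and -8.8s - 4.2t = -30.2.
Solving simultaneously gives s = 0, t = 151/21.

s = 0, t = 151/21, maximum f = 1208/21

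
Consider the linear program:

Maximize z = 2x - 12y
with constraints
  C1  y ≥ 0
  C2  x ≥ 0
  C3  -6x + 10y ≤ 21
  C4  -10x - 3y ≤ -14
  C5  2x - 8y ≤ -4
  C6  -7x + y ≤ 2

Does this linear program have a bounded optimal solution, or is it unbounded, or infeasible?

Vertices and z = 2x - 12y:
  (77/118, 147/59) → z = -1687/59
  (50/43, 34/43) → z = -308/43
The feasible region has finitely many vertices and no improving ray; the maximum is -308/43 at (50/43, 34/43).

bounded optimum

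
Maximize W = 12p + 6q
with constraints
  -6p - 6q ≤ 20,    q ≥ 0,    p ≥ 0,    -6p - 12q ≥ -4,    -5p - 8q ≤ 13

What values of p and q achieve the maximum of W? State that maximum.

p = 2/3, q = 0, maximum W = 8

Extreme points and W = 12p + 6q:
  (0, 0) → W = 0
  (2/3, 0) → W = 8
  (0, 1/3) → W = 2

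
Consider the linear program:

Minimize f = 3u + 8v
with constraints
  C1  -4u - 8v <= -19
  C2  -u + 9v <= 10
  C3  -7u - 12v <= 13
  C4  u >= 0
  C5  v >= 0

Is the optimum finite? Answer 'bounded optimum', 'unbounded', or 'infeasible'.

Feasible corners and f = 3u + 8v:
  (91/44, 59/44) → f = 745/44
  (19/4, 0) → f = 57/4
The feasible region has finitely many vertices and no improving ray; the minimum is 57/4 at (19/4, 0).

bounded optimum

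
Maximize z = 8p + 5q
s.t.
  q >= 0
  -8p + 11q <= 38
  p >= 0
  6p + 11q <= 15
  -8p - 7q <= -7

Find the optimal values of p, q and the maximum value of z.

p = 5/2, q = 0, maximum z = 20

Extreme points and z = 8p + 5q:
  (5/2, 0) → z = 20
  (7/8, 0) → z = 7
  (0, 15/11) → z = 75/11
  (0, 1) → z = 5

At the optimal vertex, q = 0 and 6p + 11q = 15.
Solving simultaneously gives p = 5/2, q = 0.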